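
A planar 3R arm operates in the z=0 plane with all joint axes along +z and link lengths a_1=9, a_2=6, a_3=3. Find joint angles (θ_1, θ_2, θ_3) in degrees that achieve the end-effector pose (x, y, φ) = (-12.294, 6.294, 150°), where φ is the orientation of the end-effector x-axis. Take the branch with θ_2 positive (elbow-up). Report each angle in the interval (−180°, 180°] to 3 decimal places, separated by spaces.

wrist centre = target − a_3·(cos φ, sin φ) = (-9.6959, 4.7940)
cos θ_2 = (116.9934−9²−6²)/(2·9·6) = -0.0001; θ_2 = 90.0035° (elbow-up)
β = atan2(4.7940,-9.6959) = 153.6906°; ψ = atan2(6.0000,8.9996) = 33.6911°
θ_1 = β − ψ = 119.9995°
θ_3 = φ − θ_1 − θ_2 = -60.0030° (wrapped to (-180°,180°])

119.999 90.004 -60.003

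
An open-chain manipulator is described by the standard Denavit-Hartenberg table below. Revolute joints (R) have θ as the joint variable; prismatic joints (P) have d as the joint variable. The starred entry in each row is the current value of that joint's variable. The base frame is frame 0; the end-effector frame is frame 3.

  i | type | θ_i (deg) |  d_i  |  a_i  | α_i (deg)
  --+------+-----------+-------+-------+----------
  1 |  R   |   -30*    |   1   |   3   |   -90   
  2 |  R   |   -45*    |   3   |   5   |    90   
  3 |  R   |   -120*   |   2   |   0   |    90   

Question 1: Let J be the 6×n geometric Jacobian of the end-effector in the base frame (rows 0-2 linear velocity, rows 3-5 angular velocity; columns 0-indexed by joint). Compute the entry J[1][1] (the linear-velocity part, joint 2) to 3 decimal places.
-2.475

axis z_1 = (0.5000,0.8660,0.0000); lever o_n−o_1 = (3.3371,1.5374,4.9497)
cross product → J_v[:, 1] = (4.2866,-2.4749,-2.1213)
J_ω[:, 1] = z_1
entry J[1][1] = -2.4749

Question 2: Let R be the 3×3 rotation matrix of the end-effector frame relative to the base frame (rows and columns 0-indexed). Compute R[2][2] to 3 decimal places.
-0.612

End-effector z-axis (col 2 of R) = (-0.2803,0.7392,-0.6124)
R[2][2] = -0.6124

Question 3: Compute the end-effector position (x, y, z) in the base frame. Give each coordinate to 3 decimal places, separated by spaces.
after link 1: o_1 = (2.5981, -1.5000, 1.0000)
after link 2: o_2 = (7.1599, -0.6697, 4.5355)
after link 3: o_3 = (5.9352, 0.0374, 5.9497)

5.935 0.037 5.950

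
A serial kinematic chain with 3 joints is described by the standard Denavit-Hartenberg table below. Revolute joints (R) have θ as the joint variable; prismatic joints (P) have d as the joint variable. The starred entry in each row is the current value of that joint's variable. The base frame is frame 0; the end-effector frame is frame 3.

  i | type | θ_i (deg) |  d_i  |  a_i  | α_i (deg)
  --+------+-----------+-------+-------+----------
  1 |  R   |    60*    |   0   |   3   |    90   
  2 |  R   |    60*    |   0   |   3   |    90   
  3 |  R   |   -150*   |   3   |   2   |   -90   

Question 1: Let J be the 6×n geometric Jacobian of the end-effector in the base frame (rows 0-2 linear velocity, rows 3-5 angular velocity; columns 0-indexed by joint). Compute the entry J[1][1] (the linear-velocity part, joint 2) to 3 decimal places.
axis z_1 = (0.8660,-0.5000,0.0000); lever o_n−o_1 = (0.7500,3.2990,-0.4019)
cross product → J_v[:, 1] = (0.2010,0.3481,3.2321)
J_ω[:, 1] = z_1
entry J[1][1] = 0.3481

0.348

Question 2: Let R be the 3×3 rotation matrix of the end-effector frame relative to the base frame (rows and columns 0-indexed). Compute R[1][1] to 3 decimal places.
End-effector y-axis (col 1 of R) = (-0.4330,-0.7500,0.5000)
R[1][1] = -0.7500

-0.750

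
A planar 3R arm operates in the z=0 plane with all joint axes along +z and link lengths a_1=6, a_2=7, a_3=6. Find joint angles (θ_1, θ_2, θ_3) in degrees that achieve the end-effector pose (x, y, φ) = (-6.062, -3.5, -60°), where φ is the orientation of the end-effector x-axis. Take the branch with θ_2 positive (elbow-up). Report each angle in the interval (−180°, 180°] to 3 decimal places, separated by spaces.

wrist centre = target − a_3·(cos φ, sin φ) = (-9.0620, 1.6962)
cos θ_2 = (84.9968−6²−7²)/(2·6·7) = -0.0000; θ_2 = 90.0022° (elbow-up)
β = atan2(1.6962,-9.0620) = 169.3985°; ψ = atan2(7.0000,5.9997) = 49.4000°
θ_1 = β − ψ = 119.9985°
θ_3 = φ − θ_1 − θ_2 = 89.9993° (wrapped to (-180°,180°])

119.999 90.002 89.999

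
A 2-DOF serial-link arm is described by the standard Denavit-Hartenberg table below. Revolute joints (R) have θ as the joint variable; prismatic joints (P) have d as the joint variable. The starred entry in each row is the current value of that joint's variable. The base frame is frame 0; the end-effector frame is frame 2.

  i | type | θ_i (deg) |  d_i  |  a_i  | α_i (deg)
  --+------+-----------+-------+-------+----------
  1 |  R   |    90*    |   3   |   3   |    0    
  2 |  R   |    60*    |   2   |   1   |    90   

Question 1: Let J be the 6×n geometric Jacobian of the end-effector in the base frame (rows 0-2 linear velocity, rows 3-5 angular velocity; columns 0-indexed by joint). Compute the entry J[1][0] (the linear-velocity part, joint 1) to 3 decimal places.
axis z_0 = ẑ; lever o_n−o_0 = (-0.8660,3.5000,5.0000)
cross product → J_v[:, 0] = (-3.5000,-0.8660,0.0000)
J_ω[:, 0] = z_0
entry J[1][0] = -0.8660

-0.866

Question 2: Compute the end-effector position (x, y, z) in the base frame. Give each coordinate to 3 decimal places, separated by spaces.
after link 1: o_1 = (0.0000, 3.0000, 3.0000)
after link 2: o_2 = (-0.8660, 3.5000, 5.0000)

-0.866 3.500 5.000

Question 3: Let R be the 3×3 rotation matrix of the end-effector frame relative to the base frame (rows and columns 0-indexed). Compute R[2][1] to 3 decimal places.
End-effector y-axis (col 1 of R) = (-0.0000,-0.0000,1.0000)
R[2][1] = 1.0000

1.000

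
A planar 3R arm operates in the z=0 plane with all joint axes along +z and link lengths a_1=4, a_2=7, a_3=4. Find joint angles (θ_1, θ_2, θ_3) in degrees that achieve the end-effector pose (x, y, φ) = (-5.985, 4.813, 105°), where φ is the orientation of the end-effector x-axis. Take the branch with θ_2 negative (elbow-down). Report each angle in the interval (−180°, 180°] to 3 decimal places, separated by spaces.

-89.993 -135.002 -30.005

wrist centre = target − a_3·(cos φ, sin φ) = (-4.9497, 0.9493)
cos θ_2 = (25.4009−4²−7²)/(2·4·7) = -0.7071; θ_2 = -135.0016° (elbow-down)
β = atan2(0.9493,-4.9497) = 169.1432°; ψ = atan2(-4.9496,-0.9499) = -100.8636°
θ_1 = β − ψ = 270.0068°
θ_3 = φ − θ_1 − θ_2 = -30.0052° (wrapped to (-180°,180°])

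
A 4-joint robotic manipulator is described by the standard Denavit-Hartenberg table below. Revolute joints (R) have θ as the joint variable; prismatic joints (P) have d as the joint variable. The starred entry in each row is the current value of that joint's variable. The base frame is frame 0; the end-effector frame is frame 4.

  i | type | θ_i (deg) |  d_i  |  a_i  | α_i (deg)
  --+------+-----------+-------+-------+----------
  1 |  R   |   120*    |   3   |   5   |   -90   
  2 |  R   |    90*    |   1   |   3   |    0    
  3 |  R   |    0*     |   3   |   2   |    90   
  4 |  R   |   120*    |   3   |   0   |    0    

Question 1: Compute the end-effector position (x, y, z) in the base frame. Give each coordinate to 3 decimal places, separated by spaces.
-7.464 4.928 -2.000

after link 1: o_1 = (-2.5000, 4.3301, 3.0000)
after link 2: o_2 = (-3.3660, 3.8301, 0.0000)
after link 3: o_3 = (-5.9641, 2.3301, -2.0000)
after link 4: o_4 = (-7.4641, 4.9282, -2.0000)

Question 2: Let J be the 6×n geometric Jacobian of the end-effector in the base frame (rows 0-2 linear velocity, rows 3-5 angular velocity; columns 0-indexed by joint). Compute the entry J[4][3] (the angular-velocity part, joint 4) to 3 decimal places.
0.866

axis z_3 = (-0.5000,0.8660,0.0000); lever o_n−o_3 = (-1.5000,2.5981,0.0000)
cross product → J_v[:, 3] = (0.0000,0.0000,0.0000)
J_ω[:, 3] = z_3
entry J[4][3] = 0.8660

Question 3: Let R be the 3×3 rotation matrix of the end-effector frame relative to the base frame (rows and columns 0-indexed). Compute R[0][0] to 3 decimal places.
End-effector x-axis (col 0 of R) = (-0.7500,-0.4330,0.5000)
R[0][0] = -0.7500

-0.750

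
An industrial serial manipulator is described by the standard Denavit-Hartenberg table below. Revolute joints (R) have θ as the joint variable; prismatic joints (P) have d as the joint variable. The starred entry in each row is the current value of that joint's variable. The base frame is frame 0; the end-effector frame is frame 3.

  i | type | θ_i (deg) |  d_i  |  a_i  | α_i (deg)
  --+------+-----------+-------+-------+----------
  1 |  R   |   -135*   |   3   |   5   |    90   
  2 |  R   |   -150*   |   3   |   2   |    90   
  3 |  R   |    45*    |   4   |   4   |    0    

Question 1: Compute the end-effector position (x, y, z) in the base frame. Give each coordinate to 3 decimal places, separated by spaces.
-3.286 4.957 4.050

after link 1: o_1 = (-3.5355, -3.5355, 3.0000)
after link 2: o_2 = (-4.4321, -0.1895, 2.0000)
after link 3: o_3 = (-3.2858, 4.9568, 4.0499)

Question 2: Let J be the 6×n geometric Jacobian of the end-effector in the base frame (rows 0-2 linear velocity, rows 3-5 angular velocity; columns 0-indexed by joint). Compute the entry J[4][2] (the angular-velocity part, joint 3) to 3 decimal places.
0.354

axis z_2 = (0.3536,0.3536,0.8660); lever o_n−o_2 = (1.1463,5.1463,2.0499)
cross product → J_v[:, 2] = (-3.7321,0.2679,1.4142)
J_ω[:, 2] = z_2
entry J[4][2] = 0.3536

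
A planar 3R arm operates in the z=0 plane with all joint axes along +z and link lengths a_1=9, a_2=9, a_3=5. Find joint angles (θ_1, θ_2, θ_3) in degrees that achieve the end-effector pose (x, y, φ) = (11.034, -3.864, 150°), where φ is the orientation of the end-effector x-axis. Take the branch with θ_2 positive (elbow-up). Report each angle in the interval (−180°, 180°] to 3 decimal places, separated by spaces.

wrist centre = target − a_3·(cos φ, sin φ) = (15.3641, -6.3640)
cos θ_2 = (276.5569−9²−9²)/(2·9·9) = 0.7071; θ_2 = 44.9972° (elbow-up)
β = atan2(-6.3640,15.3641) = -22.4999°; ψ = atan2(6.3637,15.3643) = 22.4986°
θ_1 = β − ψ = -44.9985°
θ_3 = φ − θ_1 − θ_2 = 150.0013° (wrapped to (-180°,180°])

-44.999 44.997 150.001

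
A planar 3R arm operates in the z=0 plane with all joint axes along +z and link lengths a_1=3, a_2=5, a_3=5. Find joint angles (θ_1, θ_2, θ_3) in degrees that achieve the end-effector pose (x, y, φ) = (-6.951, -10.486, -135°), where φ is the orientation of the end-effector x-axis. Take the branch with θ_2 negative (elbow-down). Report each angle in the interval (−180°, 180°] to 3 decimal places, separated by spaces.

-97.322 -30.024 -7.654

wrist centre = target − a_3·(cos φ, sin φ) = (-3.4155, -6.9505)
cos θ_2 = (59.9744−3²−5²)/(2·3·5) = 0.8658; θ_2 = -30.0243° (elbow-down)
β = atan2(-6.9505,-3.4155) = -116.1695°; ψ = atan2(-2.5018,7.3291) = -18.8478°
θ_1 = β − ψ = -97.3218°
θ_3 = φ − θ_1 − θ_2 = -7.6539° (wrapped to (-180°,180°])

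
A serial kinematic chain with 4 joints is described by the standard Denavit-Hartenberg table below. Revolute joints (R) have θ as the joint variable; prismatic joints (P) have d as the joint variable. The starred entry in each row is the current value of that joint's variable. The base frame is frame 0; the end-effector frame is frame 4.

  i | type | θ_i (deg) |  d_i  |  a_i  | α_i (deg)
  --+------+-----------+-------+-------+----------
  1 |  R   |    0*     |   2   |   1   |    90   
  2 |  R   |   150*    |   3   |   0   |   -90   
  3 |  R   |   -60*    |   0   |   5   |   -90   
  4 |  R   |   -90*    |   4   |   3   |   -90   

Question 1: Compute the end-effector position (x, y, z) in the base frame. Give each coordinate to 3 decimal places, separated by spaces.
-5.665 -5.330 2.384

after link 1: o_1 = (1.0000, 0.0000, 2.0000)
after link 2: o_2 = (1.0000, -3.0000, 2.0000)
after link 3: o_3 = (-1.1651, -7.3301, 3.2500)
after link 4: o_4 = (-5.6651, -5.3301, 2.3840)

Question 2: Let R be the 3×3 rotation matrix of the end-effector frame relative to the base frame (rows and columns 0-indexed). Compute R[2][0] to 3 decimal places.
End-effector x-axis (col 0 of R) = (-0.5000,-0.0000,-0.8660)
R[2][0] = -0.8660

-0.866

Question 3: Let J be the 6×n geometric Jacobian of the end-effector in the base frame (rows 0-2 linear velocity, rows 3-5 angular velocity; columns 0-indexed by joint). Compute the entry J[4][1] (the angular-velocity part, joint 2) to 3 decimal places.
axis z_1 = (0.0000,-1.0000,0.0000); lever o_n−o_1 = (-6.6651,-5.3301,0.3840)
cross product → J_v[:, 1] = (-0.3840,-0.0000,-6.6651)
J_ω[:, 1] = z_1
entry J[4][1] = -1.0000

-1.000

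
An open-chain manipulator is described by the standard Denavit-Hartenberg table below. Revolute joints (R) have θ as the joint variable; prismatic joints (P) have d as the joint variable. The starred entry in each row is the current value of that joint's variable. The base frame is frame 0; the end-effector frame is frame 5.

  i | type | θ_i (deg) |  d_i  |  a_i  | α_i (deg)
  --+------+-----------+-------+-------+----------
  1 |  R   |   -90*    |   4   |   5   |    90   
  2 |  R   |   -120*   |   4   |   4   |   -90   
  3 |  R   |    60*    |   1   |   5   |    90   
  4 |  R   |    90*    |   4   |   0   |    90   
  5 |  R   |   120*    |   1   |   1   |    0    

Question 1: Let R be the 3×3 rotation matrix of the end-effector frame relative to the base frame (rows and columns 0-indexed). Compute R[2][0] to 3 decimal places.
End-effector x-axis (col 0 of R) = (-0.4330,0.8080,-0.3995)
R[2][0] = -0.3995

-0.400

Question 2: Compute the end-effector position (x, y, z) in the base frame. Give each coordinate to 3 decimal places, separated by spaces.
-1.237 0.174 -5.962

after link 1: o_1 = (0.0000, -5.0000, 4.0000)
after link 2: o_2 = (-4.0000, -3.0000, 0.5359)
after link 3: o_3 = (0.3301, -2.6160, -2.1292)
after link 4: o_4 = (-1.6699, -0.8840, -5.1292)
after link 5: o_5 = (-1.2369, 0.1740, -5.9617)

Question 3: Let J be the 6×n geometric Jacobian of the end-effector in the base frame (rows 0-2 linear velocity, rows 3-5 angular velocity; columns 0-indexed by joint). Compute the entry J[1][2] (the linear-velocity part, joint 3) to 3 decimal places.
axis z_2 = (-0.0000,-0.8660,-0.5000); lever o_n−o_2 = (2.7631,3.1740,-6.4976)
cross product → J_v[:, 2] = (7.2141,-1.3816,2.3929)
J_ω[:, 2] = z_2
entry J[1][2] = -1.3816

-1.382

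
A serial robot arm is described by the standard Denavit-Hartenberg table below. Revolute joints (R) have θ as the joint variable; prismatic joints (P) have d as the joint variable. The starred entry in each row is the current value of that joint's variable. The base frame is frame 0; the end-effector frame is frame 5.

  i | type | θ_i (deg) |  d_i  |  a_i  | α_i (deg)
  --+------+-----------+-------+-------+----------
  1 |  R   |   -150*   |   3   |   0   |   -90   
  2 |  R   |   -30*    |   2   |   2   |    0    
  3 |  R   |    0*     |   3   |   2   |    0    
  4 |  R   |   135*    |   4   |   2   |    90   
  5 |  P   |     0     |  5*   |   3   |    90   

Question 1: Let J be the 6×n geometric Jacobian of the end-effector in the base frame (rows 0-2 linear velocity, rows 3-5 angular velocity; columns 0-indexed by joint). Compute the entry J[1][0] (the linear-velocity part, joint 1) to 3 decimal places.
-1.562

axis z_0 = ẑ; lever o_n−o_0 = (-1.5619,-11.2940,-1.1237)
cross product → J_v[:, 0] = (11.2940,-1.5619,0.0000)
J_ω[:, 0] = z_0
entry J[1][0] = -1.5619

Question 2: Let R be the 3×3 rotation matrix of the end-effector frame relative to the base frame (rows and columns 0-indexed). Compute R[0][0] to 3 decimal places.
0.224

End-effector x-axis (col 0 of R) = (0.2241,0.1294,-0.9659)
R[0][0] = 0.2241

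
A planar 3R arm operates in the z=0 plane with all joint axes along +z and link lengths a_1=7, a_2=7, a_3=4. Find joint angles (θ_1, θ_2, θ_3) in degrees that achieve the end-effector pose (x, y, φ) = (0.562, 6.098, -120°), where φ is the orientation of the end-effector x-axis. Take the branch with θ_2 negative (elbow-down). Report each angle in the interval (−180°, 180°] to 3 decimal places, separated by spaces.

120.002 -90.001 -150.000

wrist centre = target − a_3·(cos φ, sin φ) = (2.5620, 9.5621)
cos θ_2 = (97.9976−7²−7²)/(2·7·7) = -0.0000; θ_2 = -90.0014° (elbow-down)
β = atan2(9.5621,2.5620) = 75.0009°; ψ = atan2(-7.0000,6.9998) = -45.0007°
θ_1 = β − ψ = 120.0016°
θ_3 = φ − θ_1 − θ_2 = -150.0002° (wrapped to (-180°,180°])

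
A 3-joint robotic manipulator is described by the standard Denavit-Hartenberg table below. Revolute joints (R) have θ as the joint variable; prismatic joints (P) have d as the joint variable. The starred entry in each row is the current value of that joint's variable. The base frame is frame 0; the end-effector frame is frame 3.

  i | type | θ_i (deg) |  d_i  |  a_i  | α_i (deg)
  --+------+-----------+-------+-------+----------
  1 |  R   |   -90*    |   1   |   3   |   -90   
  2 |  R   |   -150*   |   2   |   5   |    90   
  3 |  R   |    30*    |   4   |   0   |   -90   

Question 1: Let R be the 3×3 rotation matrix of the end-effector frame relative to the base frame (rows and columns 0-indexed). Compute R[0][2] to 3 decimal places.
0.866

End-effector z-axis (col 2 of R) = (0.8660,-0.4330,-0.2500)
R[0][2] = 0.8660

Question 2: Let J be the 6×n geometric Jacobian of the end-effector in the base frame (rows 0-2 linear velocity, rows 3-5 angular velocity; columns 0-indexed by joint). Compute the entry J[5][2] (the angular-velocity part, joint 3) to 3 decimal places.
axis z_2 = (0.0000,0.5000,-0.8660); lever o_n−o_2 = (0.0000,2.0000,-3.4641)
cross product → J_v[:, 2] = (0.0000,0.0000,0.0000)
J_ω[:, 2] = z_2
entry J[5][2] = -0.8660

-0.866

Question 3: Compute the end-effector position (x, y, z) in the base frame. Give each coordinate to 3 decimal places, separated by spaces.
after link 1: o_1 = (0.0000, -3.0000, 1.0000)
after link 2: o_2 = (2.0000, 1.3301, 3.5000)
after link 3: o_3 = (2.0000, 3.3301, 0.0359)

2.000 3.330 0.036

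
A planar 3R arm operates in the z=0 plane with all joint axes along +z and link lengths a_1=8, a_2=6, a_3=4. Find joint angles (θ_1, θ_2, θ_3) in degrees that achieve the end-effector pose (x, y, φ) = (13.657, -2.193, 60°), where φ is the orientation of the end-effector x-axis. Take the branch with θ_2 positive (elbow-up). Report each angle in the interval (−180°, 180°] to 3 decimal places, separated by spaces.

-44.999 44.995 60.004

wrist centre = target − a_3·(cos φ, sin φ) = (11.6570, -5.6571)
cos θ_2 = (167.8884−8²−6²)/(2·8·6) = 0.7072; θ_2 = 44.9948° (elbow-up)
β = atan2(-5.6571,11.6570) = -25.8871°; ψ = atan2(4.2423,12.2430) = 19.1114°
θ_1 = β − ψ = -44.9985°
θ_3 = φ − θ_1 − θ_2 = 60.0038° (wrapped to (-180°,180°])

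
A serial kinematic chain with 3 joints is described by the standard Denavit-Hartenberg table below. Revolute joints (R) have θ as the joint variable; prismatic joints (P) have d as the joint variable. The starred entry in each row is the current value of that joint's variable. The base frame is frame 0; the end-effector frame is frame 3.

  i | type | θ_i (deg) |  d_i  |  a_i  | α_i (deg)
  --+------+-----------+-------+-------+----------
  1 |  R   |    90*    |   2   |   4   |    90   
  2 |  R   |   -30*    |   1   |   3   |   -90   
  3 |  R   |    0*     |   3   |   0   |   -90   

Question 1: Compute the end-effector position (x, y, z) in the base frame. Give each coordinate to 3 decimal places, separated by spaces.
1.000 8.098 3.098

after link 1: o_1 = (0.0000, 4.0000, 2.0000)
after link 2: o_2 = (1.0000, 6.5981, 0.5000)
after link 3: o_3 = (1.0000, 8.0981, 3.0981)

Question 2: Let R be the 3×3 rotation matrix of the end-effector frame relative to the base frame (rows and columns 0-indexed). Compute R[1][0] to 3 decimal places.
End-effector x-axis (col 0 of R) = (0.0000,0.8660,-0.5000)
R[1][0] = 0.8660

0.866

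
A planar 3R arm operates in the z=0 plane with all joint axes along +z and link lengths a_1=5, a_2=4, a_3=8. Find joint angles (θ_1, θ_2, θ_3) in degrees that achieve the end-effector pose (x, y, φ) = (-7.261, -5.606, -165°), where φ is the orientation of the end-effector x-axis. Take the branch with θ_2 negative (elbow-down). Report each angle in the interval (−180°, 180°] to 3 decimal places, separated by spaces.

-30.001 -134.998 -0.001

wrist centre = target − a_3·(cos φ, sin φ) = (0.4664, -3.5354)
cos θ_2 = (12.7169−5²−4²)/(2·5·4) = -0.7071; θ_2 = -134.9976° (elbow-down)
β = atan2(-3.5354,0.4664) = -82.4848°; ψ = atan2(-2.8285,2.1717) = -52.4838°
θ_1 = β − ψ = -30.0010°
θ_3 = φ − θ_1 − θ_2 = -0.0014° (wrapped to (-180°,180°])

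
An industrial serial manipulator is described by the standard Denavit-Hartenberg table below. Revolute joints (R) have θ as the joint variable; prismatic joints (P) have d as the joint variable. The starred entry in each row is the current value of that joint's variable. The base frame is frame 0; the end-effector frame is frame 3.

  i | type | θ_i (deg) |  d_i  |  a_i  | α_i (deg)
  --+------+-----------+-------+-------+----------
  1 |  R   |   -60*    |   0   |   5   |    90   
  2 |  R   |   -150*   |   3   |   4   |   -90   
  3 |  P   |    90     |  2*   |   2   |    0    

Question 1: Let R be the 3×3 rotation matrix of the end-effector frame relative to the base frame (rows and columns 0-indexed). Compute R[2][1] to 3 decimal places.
0.500

End-effector y-axis (col 1 of R) = (0.4330,-0.7500,0.5000)
R[2][1] = 0.5000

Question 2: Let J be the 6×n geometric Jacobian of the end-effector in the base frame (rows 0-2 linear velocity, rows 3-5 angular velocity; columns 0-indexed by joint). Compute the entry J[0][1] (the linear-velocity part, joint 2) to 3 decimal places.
axis z_1 = (-0.8660,-0.5000,0.0000); lever o_n−o_1 = (-2.0981,1.6340,-3.7321)
cross product → J_v[:, 1] = (1.8660,-3.2321,-2.4641)
J_ω[:, 1] = z_1
entry J[0][1] = 1.8660

1.866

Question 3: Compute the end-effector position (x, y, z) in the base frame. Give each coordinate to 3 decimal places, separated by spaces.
0.402 -2.696 -3.732

after link 1: o_1 = (2.5000, -4.3301, 0.0000)
after link 2: o_2 = (-1.8301, -2.8301, -2.0000)
after link 3: o_3 = (0.4019, -2.6962, -3.7321)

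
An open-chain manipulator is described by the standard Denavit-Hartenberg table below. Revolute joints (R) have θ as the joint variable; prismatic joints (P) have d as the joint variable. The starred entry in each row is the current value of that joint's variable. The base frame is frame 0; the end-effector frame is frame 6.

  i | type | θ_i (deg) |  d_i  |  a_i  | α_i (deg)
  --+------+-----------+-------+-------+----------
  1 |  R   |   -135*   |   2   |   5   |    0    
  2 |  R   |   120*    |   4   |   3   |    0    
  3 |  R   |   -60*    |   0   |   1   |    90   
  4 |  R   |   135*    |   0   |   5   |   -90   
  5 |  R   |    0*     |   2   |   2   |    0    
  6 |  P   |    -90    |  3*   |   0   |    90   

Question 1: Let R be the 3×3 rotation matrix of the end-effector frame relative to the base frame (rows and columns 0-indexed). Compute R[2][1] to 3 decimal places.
End-effector y-axis (col 1 of R) = (-0.1830,0.6830,-0.7071)
R[2][1] = -0.7071

-0.707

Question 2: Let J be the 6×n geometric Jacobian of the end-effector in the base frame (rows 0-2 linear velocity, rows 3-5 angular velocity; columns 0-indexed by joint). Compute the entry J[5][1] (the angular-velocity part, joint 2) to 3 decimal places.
axis z_1 = (0.0000,0.0000,1.0000); lever o_n−o_1 = (0.9604,6.4538,5.4142)
cross product → J_v[:, 1] = (-6.4538,0.9604,0.0000)
J_ω[:, 1] = z_1
entry J[5][1] = 1.0000

1.000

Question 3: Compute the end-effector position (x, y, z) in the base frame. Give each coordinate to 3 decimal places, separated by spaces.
-2.575 2.918 7.414

after link 1: o_1 = (-3.5355, -3.5355, 2.0000)
after link 2: o_2 = (-0.6378, -4.3120, 6.0000)
after link 3: o_3 = (-0.3789, -5.2779, 6.0000)
after link 4: o_4 = (-1.2940, -1.8629, 9.5355)
after link 5: o_5 = (-2.0261, 0.8692, 9.5355)
after link 6: o_6 = (-2.5751, 2.9182, 7.4142)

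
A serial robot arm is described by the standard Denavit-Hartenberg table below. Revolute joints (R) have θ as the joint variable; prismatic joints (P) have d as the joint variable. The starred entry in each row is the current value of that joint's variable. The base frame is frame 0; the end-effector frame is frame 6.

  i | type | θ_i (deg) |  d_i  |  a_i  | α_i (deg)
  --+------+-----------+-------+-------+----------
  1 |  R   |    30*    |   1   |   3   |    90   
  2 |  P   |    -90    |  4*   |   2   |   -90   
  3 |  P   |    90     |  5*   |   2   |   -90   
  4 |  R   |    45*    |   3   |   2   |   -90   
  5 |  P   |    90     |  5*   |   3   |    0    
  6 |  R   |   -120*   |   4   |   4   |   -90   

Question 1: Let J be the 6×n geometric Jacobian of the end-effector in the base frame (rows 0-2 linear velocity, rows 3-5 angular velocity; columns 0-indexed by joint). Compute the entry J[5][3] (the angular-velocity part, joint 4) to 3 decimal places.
1.000

axis z_3 = (-0.0000,0.0000,1.0000); lever o_n−o_3 = (-7.6073,-7.2791,2.0000)
cross product → J_v[:, 3] = (7.2791,-7.6073,0.0000)
J_ω[:, 3] = z_3
entry J[5][3] = 1.0000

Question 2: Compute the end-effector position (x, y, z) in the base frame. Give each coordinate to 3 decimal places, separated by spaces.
0.321 -5.011 1.000

after link 1: o_1 = (2.5981, 1.5000, 1.0000)
after link 2: o_2 = (4.5981, -1.9641, -1.0000)
after link 3: o_3 = (7.9282, 2.2679, -1.0000)
after link 4: o_4 = (5.9964, 2.7856, 2.0000)
after link 5: o_5 = (4.7023, -2.0440, -1.0000)
after link 6: o_6 = (0.3209, -5.0112, 1.0000)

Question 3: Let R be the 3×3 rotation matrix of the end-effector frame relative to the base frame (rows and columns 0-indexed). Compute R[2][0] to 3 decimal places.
0.500

End-effector x-axis (col 0 of R) = (-0.8365,0.2241,0.5000)
R[2][0] = 0.5000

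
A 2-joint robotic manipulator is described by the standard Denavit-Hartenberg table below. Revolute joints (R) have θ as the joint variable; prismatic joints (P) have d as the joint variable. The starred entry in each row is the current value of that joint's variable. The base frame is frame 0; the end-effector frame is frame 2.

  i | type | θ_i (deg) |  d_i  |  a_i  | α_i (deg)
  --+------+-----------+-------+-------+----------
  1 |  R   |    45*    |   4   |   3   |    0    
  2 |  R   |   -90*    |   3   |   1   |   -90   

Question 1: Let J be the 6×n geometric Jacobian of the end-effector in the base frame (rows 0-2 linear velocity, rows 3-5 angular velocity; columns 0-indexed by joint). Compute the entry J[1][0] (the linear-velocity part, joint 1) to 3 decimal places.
2.828

axis z_0 = ẑ; lever o_n−o_0 = (2.8284,1.4142,7.0000)
cross product → J_v[:, 0] = (-1.4142,2.8284,0.0000)
J_ω[:, 0] = z_0
entry J[1][0] = 2.8284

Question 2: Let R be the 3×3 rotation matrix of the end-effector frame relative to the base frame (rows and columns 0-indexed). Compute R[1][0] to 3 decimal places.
End-effector x-axis (col 0 of R) = (0.7071,-0.7071,0.0000)
R[1][0] = -0.7071

-0.707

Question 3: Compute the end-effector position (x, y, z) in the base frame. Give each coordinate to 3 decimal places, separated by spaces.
after link 1: o_1 = (2.1213, 2.1213, 4.0000)
after link 2: o_2 = (2.8284, 1.4142, 7.0000)

2.828 1.414 7.000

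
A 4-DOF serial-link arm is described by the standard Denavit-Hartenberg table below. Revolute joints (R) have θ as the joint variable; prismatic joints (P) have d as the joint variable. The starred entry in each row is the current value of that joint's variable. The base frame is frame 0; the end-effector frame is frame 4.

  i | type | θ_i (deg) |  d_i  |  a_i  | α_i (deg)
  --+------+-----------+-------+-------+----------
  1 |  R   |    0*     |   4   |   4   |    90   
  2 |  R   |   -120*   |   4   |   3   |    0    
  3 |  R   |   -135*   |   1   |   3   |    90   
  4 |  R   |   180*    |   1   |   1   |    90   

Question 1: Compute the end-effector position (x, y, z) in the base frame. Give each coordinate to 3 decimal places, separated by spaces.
2.948 -5.000 3.593

after link 1: o_1 = (4.0000, 0.0000, 4.0000)
after link 2: o_2 = (2.5000, -4.0000, 1.4019)
after link 3: o_3 = (1.7235, -5.0000, 4.2997)
after link 4: o_4 = (2.9483, -5.0000, 3.5926)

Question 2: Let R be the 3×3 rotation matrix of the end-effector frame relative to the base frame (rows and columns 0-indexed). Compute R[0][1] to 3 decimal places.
End-effector y-axis (col 1 of R) = (0.9659,0.0000,0.2588)
R[0][1] = 0.9659

0.966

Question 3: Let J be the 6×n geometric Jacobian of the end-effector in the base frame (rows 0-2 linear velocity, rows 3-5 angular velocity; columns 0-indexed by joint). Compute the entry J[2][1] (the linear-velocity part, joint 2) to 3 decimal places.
axis z_1 = (0.0000,-1.0000,0.0000); lever o_n−o_1 = (-1.0517,-5.0000,-0.4074)
cross product → J_v[:, 1] = (0.4074,-0.0000,-1.0517)
J_ω[:, 1] = z_1
entry J[2][1] = -1.0517

-1.052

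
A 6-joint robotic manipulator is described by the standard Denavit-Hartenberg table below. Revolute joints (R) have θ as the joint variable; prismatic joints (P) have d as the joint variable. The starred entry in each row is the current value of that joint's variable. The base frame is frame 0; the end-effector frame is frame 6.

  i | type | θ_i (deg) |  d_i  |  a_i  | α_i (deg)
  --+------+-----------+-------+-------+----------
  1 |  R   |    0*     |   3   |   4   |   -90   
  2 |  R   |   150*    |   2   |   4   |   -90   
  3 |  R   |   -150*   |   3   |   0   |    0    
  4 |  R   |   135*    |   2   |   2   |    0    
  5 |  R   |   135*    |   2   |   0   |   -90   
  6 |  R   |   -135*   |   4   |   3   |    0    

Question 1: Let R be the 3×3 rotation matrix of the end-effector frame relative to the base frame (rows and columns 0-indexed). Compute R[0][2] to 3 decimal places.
0.750

End-effector z-axis (col 2 of R) = (0.7500,0.5000,0.4330)
R[0][2] = 0.7500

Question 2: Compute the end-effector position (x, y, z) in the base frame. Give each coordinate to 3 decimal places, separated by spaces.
after link 1: o_1 = (4.0000, 0.0000, 3.0000)
after link 2: o_2 = (0.5359, 2.0000, 1.0000)
after link 3: o_3 = (-0.9641, 2.0000, 3.5981)
after link 4: o_4 = (-3.6371, 2.5176, 4.3642)
after link 5: o_5 = (-4.6371, 2.5176, 6.0963)
after link 6: o_6 = (-3.6164, 6.3548, 9.1351)

-3.616 6.355 9.135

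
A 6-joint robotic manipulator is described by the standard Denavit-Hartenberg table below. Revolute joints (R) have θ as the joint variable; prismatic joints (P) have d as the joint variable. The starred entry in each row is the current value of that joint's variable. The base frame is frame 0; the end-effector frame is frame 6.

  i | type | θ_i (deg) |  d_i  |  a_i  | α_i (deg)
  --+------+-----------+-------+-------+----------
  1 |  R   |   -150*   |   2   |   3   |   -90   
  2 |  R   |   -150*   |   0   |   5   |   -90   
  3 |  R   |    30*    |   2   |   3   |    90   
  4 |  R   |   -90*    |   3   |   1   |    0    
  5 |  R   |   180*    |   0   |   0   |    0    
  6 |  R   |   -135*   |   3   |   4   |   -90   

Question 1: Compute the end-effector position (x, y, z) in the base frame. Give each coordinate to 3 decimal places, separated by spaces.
after link 1: o_1 = (-2.5981, -1.5000, 2.0000)
after link 2: o_2 = (1.1519, 0.6651, 4.5000)
after link 3: o_3 = (1.4845, 2.5891, 7.5311)
after link 4: o_4 = (4.3415, 1.2386, 7.4151)
after link 5: o_5 = (4.3415, 1.2386, 7.4151)
after link 6: o_6 = (9.1203, 2.6307, 6.9403)

9.120 2.631 6.940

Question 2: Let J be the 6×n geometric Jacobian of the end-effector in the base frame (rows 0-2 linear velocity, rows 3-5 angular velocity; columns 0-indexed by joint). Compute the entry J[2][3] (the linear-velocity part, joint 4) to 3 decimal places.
axis z_3 = (0.8080,-0.5335,0.2500); lever o_n−o_3 = (7.6358,0.0415,-0.5908)
cross product → J_v[:, 3] = (0.3048,2.3863,4.1072)
J_ω[:, 3] = z_3
entry J[2][3] = 4.1072

4.107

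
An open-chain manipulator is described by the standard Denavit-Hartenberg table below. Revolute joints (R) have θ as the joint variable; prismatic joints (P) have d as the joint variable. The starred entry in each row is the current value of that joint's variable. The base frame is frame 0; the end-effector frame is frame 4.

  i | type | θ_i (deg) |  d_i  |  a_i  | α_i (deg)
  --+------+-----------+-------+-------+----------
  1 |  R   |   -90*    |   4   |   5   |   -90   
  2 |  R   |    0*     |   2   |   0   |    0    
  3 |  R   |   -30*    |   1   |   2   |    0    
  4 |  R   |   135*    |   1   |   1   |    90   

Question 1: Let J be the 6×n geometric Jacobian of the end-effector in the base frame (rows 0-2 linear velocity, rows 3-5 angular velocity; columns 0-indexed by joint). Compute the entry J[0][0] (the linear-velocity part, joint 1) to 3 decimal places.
axis z_0 = ẑ; lever o_n−o_0 = (4.0000,-6.4732,4.0341)
cross product → J_v[:, 0] = (6.4732,4.0000,-0.0000)
J_ω[:, 0] = z_0
entry J[0][0] = 6.4732

6.473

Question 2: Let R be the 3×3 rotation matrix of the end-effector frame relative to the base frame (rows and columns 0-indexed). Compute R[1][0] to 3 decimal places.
End-effector x-axis (col 0 of R) = (0.0000,0.2588,-0.9659)
R[1][0] = 0.2588

0.259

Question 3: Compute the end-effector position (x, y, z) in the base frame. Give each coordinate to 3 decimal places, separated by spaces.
after link 1: o_1 = (0.0000, -5.0000, 4.0000)
after link 2: o_2 = (2.0000, -5.0000, 4.0000)
after link 3: o_3 = (3.0000, -6.7321, 5.0000)
after link 4: o_4 = (4.0000, -6.4732, 4.0341)

4.000 -6.473 4.034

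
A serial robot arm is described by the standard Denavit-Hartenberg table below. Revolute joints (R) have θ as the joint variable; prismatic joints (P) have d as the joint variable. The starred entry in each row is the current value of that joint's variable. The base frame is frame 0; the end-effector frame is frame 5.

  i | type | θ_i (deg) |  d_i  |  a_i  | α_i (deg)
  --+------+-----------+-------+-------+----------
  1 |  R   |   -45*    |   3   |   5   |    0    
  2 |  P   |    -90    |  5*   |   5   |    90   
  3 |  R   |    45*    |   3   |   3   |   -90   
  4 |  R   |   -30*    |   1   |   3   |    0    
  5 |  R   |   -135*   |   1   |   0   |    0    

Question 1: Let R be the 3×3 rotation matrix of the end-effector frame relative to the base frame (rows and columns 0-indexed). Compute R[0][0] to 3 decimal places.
End-effector x-axis (col 0 of R) = (0.3000,0.6660,-0.6830)
R[0][0] = 0.3000

0.300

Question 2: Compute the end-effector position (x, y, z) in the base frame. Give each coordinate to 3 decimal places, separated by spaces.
-4.981 -5.688 13.373

after link 1: o_1 = (3.5355, -3.5355, 3.0000)
after link 2: o_2 = (0.0000, -7.0711, 8.0000)
after link 3: o_3 = (-3.6213, -6.4497, 10.1213)
after link 4: o_4 = (-5.4810, -6.1881, 12.6655)
after link 5: o_5 = (-4.9810, -5.6881, 13.3727)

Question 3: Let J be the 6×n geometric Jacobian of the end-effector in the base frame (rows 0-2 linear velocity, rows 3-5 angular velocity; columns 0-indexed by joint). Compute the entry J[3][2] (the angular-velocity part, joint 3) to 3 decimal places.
axis z_2 = (-0.7071,0.7071,0.0000); lever o_n−o_2 = (-4.9810,1.3829,5.3727)
cross product → J_v[:, 2] = (3.7990,3.7990,2.5442)
J_ω[:, 2] = z_2
entry J[3][2] = -0.7071

-0.707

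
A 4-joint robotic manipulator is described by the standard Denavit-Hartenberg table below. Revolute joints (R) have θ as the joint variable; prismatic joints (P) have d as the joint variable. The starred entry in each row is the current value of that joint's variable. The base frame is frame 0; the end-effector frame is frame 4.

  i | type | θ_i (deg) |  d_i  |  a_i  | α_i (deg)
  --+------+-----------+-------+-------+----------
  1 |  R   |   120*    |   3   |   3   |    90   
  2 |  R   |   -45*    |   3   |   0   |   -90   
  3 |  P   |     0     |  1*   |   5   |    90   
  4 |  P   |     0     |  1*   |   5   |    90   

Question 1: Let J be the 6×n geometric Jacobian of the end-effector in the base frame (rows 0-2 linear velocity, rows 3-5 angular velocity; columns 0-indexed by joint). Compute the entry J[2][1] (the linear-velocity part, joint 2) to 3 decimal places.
7.778

axis z_1 = (0.8660,0.5000,0.0000); lever o_n−o_1 = (-0.4250,8.7361,-6.3640)
cross product → J_v[:, 1] = (-3.1820,5.5114,7.7782)
J_ω[:, 1] = z_1
entry J[2][1] = 7.7782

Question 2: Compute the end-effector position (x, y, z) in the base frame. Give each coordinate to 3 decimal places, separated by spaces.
after link 1: o_1 = (-1.5000, 2.5981, 3.0000)
after link 2: o_2 = (1.0981, 4.0981, 3.0000)
after link 3: o_3 = (-1.0232, 7.7723, 0.1716)
after link 4: o_4 = (-1.9250, 11.3342, -3.3640)

-1.925 11.334 -3.364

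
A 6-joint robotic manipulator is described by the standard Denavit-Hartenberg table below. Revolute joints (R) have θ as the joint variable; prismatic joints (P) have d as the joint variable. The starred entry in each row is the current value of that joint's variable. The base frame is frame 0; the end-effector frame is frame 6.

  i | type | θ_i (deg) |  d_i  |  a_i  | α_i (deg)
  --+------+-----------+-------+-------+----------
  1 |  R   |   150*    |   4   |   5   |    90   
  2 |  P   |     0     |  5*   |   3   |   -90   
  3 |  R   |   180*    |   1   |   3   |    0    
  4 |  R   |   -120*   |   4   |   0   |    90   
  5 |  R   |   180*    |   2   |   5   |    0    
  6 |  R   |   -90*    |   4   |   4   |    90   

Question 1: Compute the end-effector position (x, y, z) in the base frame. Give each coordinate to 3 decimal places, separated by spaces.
after link 1: o_1 = (-4.3301, 2.5000, 4.0000)
after link 2: o_2 = (-4.4282, 8.3301, 4.0000)
after link 3: o_3 = (-1.8301, 6.8301, 5.0000)
after link 4: o_4 = (-1.8301, 6.8301, 9.0000)
after link 5: o_5 = (1.5000, 11.0622, 9.0000)
after link 6: o_6 = (-0.5000, 14.5263, 13.0000)

-0.500 14.526 13.000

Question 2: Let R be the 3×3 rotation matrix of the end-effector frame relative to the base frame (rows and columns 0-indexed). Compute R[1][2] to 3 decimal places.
End-effector z-axis (col 2 of R) = (-0.8660,-0.5000,-0.0000)
R[1][2] = -0.5000

-0.500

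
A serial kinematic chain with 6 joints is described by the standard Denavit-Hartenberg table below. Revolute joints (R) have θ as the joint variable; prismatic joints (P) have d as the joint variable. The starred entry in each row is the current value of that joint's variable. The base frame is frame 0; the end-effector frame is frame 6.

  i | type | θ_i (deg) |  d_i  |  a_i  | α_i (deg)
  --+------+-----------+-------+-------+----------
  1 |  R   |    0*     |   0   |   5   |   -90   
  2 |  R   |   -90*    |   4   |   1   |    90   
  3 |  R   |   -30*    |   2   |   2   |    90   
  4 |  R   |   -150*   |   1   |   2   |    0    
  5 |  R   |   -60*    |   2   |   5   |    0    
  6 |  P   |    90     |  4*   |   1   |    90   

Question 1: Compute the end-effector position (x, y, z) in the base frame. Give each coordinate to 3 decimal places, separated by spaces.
after link 1: o_1 = (5.0000, 0.0000, 0.0000)
after link 2: o_2 = (5.0000, 4.0000, 1.0000)
after link 3: o_3 = (3.0000, 3.0000, 2.7321)
after link 4: o_4 = (4.0000, 3.0000, 0.7321)
after link 5: o_5 = (1.5000, 3.4330, -4.0179)
after link 6: o_6 = (2.3660, 0.2189, -6.4510)

2.366 0.219 -6.451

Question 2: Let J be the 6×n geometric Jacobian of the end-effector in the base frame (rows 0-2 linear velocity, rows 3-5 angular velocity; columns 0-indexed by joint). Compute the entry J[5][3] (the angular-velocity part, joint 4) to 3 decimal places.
axis z_3 = (-0.0000,-0.8660,-0.5000); lever o_n−o_3 = (-0.6340,-2.7811,-9.1830)
cross product → J_v[:, 3] = (6.5622,0.3170,-0.5490)
J_ω[:, 3] = z_3
entry J[5][3] = -0.5000

-0.500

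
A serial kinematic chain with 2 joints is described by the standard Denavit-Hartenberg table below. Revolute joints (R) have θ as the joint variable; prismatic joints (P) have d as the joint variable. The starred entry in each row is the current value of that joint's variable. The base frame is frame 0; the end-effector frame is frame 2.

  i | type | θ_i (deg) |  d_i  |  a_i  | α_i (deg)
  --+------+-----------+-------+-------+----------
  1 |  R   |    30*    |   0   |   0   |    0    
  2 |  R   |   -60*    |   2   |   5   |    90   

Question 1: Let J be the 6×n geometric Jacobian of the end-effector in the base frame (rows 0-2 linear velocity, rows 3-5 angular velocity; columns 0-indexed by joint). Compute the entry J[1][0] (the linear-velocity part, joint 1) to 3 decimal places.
4.330

axis z_0 = ẑ; lever o_n−o_0 = (4.3301,-2.5000,2.0000)
cross product → J_v[:, 0] = (2.5000,4.3301,-0.0000)
J_ω[:, 0] = z_0
entry J[1][0] = 4.3301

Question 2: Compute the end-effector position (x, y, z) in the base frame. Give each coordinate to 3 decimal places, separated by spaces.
4.330 -2.500 2.000

after link 1: o_1 = (0.0000, 0.0000, 0.0000)
after link 2: o_2 = (4.3301, -2.5000, 2.0000)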